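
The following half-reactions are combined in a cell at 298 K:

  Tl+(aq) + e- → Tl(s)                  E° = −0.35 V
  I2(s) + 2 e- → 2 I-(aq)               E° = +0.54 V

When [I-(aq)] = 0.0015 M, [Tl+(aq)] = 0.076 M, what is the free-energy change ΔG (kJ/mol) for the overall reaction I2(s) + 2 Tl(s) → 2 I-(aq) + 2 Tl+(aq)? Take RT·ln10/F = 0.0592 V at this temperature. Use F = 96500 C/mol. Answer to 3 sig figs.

E°cell = +0.54 − (−0.35) = +0.89 V; the balanced reaction transfers n = 2 electrons.
Here Q = [I-(aq)]^2·[Tl+(aq)]^2 = 1.3×10^−8 (log Q = −7.886), giving E = +0.89 − (0.0592/2)·(−7.886) = +1.1234 V.
Then ΔG = −nFE = −2 × 96500 × +1.1234 J/mol = −217 kJ/mol.

−217 kJ/mol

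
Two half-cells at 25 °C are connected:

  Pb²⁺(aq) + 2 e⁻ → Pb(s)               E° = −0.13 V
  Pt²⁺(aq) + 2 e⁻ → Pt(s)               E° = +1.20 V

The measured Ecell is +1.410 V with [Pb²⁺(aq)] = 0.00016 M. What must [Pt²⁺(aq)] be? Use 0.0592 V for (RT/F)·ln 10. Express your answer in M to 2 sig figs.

0.081 M

Pt²⁺/Pt is the cathode (higher E°); E°cell = +1.20 − (−0.13) = +1.33 V with n = 2.
From the Nernst equation, log Q = n(E° − E)/0.0592 = 2·(+1.33 − (+1.410))/0.0592 = −2.703.
Balancing electrons gives Pt²⁺(aq) + Pb(s) → Pt(s) + Pb²⁺(aq); thus Q = [Pb²⁺(aq)] / [Pt²⁺(aq)].
Solving for the unknown gives log [Pt²⁺(aq)] = −1.093, so [Pt²⁺(aq)] ≈ 0.081 M.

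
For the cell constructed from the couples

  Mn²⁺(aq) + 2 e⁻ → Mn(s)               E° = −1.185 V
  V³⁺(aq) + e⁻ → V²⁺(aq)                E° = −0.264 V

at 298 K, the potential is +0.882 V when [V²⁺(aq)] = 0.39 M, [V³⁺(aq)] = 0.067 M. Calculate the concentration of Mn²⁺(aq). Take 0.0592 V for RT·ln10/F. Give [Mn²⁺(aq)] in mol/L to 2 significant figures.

With V³⁺/V²⁺ at the cathode and Mn²⁺/Mn at the anode, E°cell = −0.264 − (−1.185) = +0.921 V (n = 2).
Since E = E° − (0.0592/n)·log Q, log Q = n(E° − E)/0.0592 = 1.318.
For 2 V³⁺(aq) + Mn(s) → 2 V²⁺(aq) + Mn²⁺(aq), the reaction quotient is Q = ([V²⁺(aq)]^2·[Mn²⁺(aq)]) / [V³⁺(aq)]^2.
Isolating [Mn²⁺(aq)] in Q = 10^{1.318} yields log [Mn²⁺(aq)] = −0.212, i.e. 0.61 M.

0.61 M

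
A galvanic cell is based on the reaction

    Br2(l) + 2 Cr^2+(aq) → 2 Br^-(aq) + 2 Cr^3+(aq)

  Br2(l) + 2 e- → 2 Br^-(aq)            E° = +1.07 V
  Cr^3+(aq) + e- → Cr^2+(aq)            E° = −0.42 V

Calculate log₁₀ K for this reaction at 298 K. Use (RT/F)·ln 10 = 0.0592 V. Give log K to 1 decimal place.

The Br₂/Br⁻ couple is reduced (cathode); E°cell = +1.07 − (−0.42) = +1.49 V with n = 2.
At equilibrium E = 0, so log K = nE°cell / 0.0592 = (2)(+1.49) / 0.0592 = 50.3.

log K = 50.3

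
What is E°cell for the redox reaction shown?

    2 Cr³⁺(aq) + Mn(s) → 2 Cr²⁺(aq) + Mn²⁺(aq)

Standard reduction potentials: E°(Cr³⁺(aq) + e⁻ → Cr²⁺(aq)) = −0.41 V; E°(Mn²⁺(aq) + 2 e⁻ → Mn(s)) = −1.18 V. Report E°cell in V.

+0.77 V

In the reaction as written, Cr³⁺(aq) is reduced (cathode) and Mn²⁺(aq) is produced by oxidation at the anode.
E°cell = E°(cathode) − E°(anode) = −0.41 − (−1.18) = +0.77 V.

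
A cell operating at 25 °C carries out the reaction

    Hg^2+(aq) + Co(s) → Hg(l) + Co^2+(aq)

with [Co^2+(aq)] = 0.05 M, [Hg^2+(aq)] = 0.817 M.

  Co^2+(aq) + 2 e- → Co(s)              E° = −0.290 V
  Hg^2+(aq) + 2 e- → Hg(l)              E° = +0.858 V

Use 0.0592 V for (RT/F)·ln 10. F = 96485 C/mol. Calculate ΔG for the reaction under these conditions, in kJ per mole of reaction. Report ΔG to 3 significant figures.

−228 kJ/mol

E°cell = +0.858 − (−0.290) = +1.148 V; the balanced reaction transfers n = 2 electrons.
Here Q = [Co^2+(aq)] / [Hg^2+(aq)] = 0.0612 (log Q = −1.213), giving E = +1.148 − (0.0592/2)·(−1.213) = +1.1839 V.
ΔG = −nFE = −(2)(96485)(+1.1839) J/mol = −228 kJ/mol.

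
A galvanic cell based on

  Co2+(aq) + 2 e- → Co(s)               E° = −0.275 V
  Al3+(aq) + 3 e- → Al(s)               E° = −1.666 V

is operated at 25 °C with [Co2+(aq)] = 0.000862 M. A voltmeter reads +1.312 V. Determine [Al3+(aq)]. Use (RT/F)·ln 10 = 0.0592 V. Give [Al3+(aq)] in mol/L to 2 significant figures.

0.26 M

With Co²⁺/Co at the cathode and Al³⁺/Al at the anode, E°cell = −0.275 − (−1.666) = +1.391 V (n = 6).
Rearranging E = E° − (0.0592/n)·log Q gives log Q = 6(+1.391 − (+1.312))/0.0592 = 8.007.
The balanced reaction is 3 Co2+(aq) + 2 Al(s) → 3 Co(s) + 2 Al3+(aq), so Q = [Al3+(aq)]^2 / [Co2+(aq)]^3.
Substituting the known concentrations and solving, log [Al3+(aq)] = −0.593 and [Al3+(aq)] = 0.26 M.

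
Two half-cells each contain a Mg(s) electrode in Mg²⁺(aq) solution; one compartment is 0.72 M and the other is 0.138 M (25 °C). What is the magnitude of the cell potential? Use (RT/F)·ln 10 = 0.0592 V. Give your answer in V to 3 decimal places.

For a concentration cell E°cell = 0, since both electrodes use the same couple.
The compartment with the higher Mg²⁺(aq) concentration (0.72 M) acts as the cathode; ions are reduced there and produced at the dilute (0.138 M) anode.
With n = 2, Ecell = −(0.0592/2)·log([dilute]/[conc]) = −(0.0592/2)·log(0.138/0.72) = +0.021 V.

0.021 V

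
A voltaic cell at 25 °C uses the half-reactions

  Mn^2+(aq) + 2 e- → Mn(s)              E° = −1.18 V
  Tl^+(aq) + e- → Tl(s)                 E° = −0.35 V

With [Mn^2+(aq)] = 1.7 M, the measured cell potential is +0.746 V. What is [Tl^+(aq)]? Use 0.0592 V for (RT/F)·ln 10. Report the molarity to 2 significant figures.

0.050 M

Tl⁺/Tl is the cathode (higher E°); E°cell = −0.35 − (−1.18) = +0.83 V with n = 2.
Since E = E° − (0.0592/n)·log Q, log Q = n(E° − E)/0.0592 = 2.838.
For 2 Tl^+(aq) + Mn(s) → 2 Tl(s) + Mn^2+(aq), the reaction quotient is Q = [Mn^2+(aq)] / [Tl^+(aq)]^2.
Substituting the known concentrations and solving, log [Tl^+(aq)] = −1.304 and [Tl^+(aq)] = 0.050 M.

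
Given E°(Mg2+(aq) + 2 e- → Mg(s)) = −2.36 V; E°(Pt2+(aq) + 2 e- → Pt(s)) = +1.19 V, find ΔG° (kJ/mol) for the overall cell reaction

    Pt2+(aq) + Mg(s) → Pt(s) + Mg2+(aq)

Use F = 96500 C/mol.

In the reaction as written Pt2+(aq) is reduced, so the Pt²⁺/Pt couple is the cathode and Mg²⁺/Mg is the anode.
E°cell = +1.19 − (−2.36) = +3.55 V; balancing electrons gives n = 2.
ΔG° = −nFE°cell = −(2)(96500)(+3.55) J/mol = −685 kJ/mol.

−685 kJ/mol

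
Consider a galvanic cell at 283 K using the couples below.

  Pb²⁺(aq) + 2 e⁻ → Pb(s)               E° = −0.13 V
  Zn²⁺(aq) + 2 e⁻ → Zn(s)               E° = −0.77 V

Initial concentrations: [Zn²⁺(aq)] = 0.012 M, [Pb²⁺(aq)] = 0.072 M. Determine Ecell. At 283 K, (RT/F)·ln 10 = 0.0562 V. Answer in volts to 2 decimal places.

The Pb²⁺/Pb couple has the more positive E°, so it is the cathode; Zn²⁺/Zn is the anode.
E°cell = E°cat − E°an = −0.13 − (−0.77) = +0.64 V; n = 2.
For the overall reaction Pb²⁺(aq) + Zn(s) → Pb(s) + Zn²⁺(aq), Q = [Zn²⁺(aq)] / [Pb²⁺(aq)] = 0.167, giving log Q = −0.778.
By the Nernst equation, E = +0.64 − (0.0562/2)·(−0.778) = +0.66 V.

+0.66 V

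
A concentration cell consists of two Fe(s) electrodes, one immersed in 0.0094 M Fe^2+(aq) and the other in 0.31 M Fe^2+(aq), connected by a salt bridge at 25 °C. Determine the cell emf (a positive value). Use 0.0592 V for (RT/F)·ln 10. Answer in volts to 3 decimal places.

For a concentration cell E°cell = 0, since both electrodes use the same couple.
The compartment with the higher Fe^2+(aq) concentration (0.31 M) acts as the cathode; ions are reduced there and produced at the dilute (0.0094 M) anode.
With n = 2, Ecell = −(0.0592/2)·log([dilute]/[conc]) = −(0.0592/2)·log(0.0094/0.31) = +0.045 V.

0.045 V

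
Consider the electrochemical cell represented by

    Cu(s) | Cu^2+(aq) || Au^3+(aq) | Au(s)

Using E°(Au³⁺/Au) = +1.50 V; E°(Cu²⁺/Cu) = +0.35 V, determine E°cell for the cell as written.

+1.15 V

By convention the left-hand electrode in cell notation is the anode (oxidation) and the right-hand electrode is the cathode (reduction).
E°cell = E°(right) − E°(left) = +1.50 − (+0.35) = +1.15 V.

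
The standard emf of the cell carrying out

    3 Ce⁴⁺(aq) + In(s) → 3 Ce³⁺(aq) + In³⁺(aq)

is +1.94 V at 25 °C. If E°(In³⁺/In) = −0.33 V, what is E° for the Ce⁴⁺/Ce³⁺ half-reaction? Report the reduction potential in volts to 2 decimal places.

+1.61 V

In the reaction as written the Ce⁴⁺/Ce³⁺ couple is reduced (cathode) and In³⁺/In is oxidized (anode), so E°cell = E°(Ce⁴⁺/Ce³⁺) − E°(In³⁺/In).
E°(Ce⁴⁺/Ce³⁺) = E°cell + E°(anode) = +1.94 + (−0.33) = +1.61 V.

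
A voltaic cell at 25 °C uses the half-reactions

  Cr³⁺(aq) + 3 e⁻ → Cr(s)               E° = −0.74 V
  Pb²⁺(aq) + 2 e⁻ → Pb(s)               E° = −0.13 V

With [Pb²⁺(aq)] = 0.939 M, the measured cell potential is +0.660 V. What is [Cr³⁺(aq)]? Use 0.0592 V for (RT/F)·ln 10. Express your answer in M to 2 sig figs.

The Pb²⁺/Pb couple has the larger reduction potential, so it is the cathode: E°cell = −0.13 − (−0.74) = +0.61 V and n = 6.
Rearranging E = E° − (0.0592/n)·log Q gives log Q = 6(+0.61 − (+0.660))/0.0592 = −5.068.
The balanced reaction is 3 Pb²⁺(aq) + 2 Cr(s) → 3 Pb(s) + 2 Cr³⁺(aq), so Q = [Cr³⁺(aq)]^2 / [Pb²⁺(aq)]^3.
Solving for the unknown gives log [Cr³⁺(aq)] = −2.575, so [Cr³⁺(aq)] ≈ 0.0027 M.

0.0027 M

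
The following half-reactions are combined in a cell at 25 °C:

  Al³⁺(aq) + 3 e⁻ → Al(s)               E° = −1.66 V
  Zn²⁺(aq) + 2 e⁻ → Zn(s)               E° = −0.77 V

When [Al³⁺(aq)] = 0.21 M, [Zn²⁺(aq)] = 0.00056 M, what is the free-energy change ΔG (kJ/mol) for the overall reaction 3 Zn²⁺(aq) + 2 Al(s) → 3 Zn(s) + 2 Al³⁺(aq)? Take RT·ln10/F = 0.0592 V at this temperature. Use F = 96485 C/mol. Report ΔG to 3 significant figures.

−467 kJ/mol

The standard cell potential is −0.77 − (−1.66) = +0.89 V, with n = 6 electrons in the balanced equation.
Here Q = [Al³⁺(aq)]^2 / [Zn²⁺(aq)]^3 = 2.51×10^8 (log Q = 8.400), giving E = +0.89 − (0.0592/6)·(8.400) = +0.8071 V.
ΔG = −nFE = −(6)(96485)(+0.8071) J/mol = −467 kJ/mol.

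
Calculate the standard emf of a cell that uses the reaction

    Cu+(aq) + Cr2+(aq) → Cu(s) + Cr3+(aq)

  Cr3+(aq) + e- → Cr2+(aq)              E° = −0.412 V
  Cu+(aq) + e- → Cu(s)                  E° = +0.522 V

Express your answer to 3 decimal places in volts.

+0.934 V

Cu+(aq) gains electrons, so the Cu⁺/Cu couple is the cathode; the Cr³⁺/Cr²⁺ couple is the anode.
E°cell = E°(cathode) − E°(anode) = +0.522 − (−0.412) = +0.934 V.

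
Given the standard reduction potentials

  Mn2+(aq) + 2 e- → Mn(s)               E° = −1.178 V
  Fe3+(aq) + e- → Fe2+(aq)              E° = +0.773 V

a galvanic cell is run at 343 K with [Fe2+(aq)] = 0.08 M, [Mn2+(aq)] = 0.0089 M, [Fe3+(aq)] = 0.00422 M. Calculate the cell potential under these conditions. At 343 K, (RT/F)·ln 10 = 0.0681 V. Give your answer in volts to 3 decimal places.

+1.934 V

Since E°(Fe³⁺/Fe²⁺) > E°(Mn²⁺/Mn), Fe³⁺/Fe²⁺ serves as the cathode.
E°cell = +0.773 − (−1.178) = +1.951 V, with n = 2 electrons transferred.
Balancing gives 2 Fe3+(aq) + Mn(s) → 2 Fe2+(aq) + Mn2+(aq); hence Q = ([Fe2+(aq)]^2·[Mn2+(aq)]) / [Fe3+(aq)]^2 = 3.2 (log Q = 0.505).
E = E° − (0.0681/n)·log Q = +1.951 − (0.0681/2)(0.505) = +1.934 V.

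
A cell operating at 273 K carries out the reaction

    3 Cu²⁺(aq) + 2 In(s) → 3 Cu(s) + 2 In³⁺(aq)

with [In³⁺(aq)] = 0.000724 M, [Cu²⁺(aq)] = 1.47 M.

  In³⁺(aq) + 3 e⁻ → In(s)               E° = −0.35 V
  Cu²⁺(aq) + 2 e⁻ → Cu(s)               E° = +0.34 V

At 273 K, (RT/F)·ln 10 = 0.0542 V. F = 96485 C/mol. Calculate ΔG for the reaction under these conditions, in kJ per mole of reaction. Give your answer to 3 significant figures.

−435 kJ/mol

With Cu²⁺/Cu reduced at the cathode, E°cell = +0.34 − (−0.35) = +0.69 V and n = 6.
The reaction quotient is [In³⁺(aq)]^2 / [Cu²⁺(aq)]^3 = 1.65×10^−7; by Nernst, E = +0.69 − (0.0542/6)(−6.782) = +0.7513 V.
Finally ΔG = −nFE = −(6)(96485 C/mol)(+0.7513 V) = −435 kJ/mol.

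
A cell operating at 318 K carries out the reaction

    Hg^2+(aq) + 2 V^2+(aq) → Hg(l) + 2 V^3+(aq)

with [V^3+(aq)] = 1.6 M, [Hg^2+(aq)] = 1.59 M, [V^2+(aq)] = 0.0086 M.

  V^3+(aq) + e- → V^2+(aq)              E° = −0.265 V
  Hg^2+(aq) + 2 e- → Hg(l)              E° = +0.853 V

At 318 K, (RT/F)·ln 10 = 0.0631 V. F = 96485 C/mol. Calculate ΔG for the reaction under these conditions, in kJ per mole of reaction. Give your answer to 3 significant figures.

−189 kJ/mol

With Hg²⁺/Hg reduced at the cathode, E°cell = +0.853 − (−0.265) = +1.118 V and n = 2.
Q = [V^3+(aq)]^2 / ([Hg^2+(aq)]·[V^2+(aq)]^2) = 2.18×10^4, so log Q = 4.338 and E = +1.118 − (0.0631/2)(4.338) = +0.9811 V.
Then ΔG = −nFE = −2 × 96485 × +0.9811 J/mol = −189 kJ/mol.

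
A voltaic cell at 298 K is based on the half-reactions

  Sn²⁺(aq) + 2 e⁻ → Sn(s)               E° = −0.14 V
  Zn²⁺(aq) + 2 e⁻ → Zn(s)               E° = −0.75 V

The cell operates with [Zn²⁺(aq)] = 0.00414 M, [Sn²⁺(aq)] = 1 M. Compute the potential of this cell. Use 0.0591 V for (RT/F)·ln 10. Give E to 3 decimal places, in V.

Since E°(Sn²⁺/Sn) > E°(Zn²⁺/Zn), Sn²⁺/Sn serves as the cathode.
The standard potential is −0.14 − (−0.75) = +0.61 V and the balanced reaction transfers n = 2 electrons.
Balancing gives Sn²⁺(aq) + Zn(s) → Sn(s) + Zn²⁺(aq); hence Q = [Zn²⁺(aq)] / [Sn²⁺(aq)] = 0.00414 (log Q = −2.383).
Applying E = E° − (RT ln10/nF)·log Q gives +0.61 − (0.0591/2)(−2.383) = +0.680 V.

+0.680 V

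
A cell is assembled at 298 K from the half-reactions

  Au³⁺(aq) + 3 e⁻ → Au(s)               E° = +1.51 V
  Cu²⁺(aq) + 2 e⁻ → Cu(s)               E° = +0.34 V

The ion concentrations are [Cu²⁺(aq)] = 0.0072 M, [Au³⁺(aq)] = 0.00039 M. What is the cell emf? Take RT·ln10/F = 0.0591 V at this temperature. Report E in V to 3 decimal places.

+1.166 V

Since E°(Au³⁺/Au) > E°(Cu²⁺/Cu), Au³⁺/Au serves as the cathode.
E°cell = +1.51 − (+0.34) = +1.17 V, with n = 6 electrons transferred.
For the overall reaction 2 Au³⁺(aq) + 3 Cu(s) → 2 Au(s) + 3 Cu²⁺(aq), Q = [Cu²⁺(aq)]^3 / [Au³⁺(aq)]^2 = 2.45, giving log Q = 0.390.
By the Nernst equation, E = +1.17 − (0.0591/6)·(0.390) = +1.166 V.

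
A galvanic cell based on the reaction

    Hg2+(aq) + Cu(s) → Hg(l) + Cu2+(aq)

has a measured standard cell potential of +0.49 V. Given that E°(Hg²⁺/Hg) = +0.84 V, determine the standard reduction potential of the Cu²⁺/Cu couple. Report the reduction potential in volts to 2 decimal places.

+0.35 V

In the reaction as written the Hg²⁺/Hg couple is reduced (cathode) and Cu²⁺/Cu is oxidized (anode), so E°cell = E°(Hg²⁺/Hg) − E°(Cu²⁺/Cu).
E°(Cu²⁺/Cu) = E°(cathode) − E°cell = +0.84 − (+0.49) = +0.35 V.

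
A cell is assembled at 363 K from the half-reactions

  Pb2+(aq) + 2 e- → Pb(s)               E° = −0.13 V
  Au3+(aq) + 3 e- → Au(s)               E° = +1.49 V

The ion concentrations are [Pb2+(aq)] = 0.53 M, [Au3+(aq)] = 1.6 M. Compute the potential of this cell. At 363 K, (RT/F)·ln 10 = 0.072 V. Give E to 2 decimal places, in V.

Au³⁺/Au is reduced (cathode, E° = +1.49 V) and Pb²⁺/Pb is oxidized (anode).
The standard potential is +1.49 − (−0.13) = +1.62 V and the balanced reaction transfers n = 6 electrons.
The balanced reaction is 2 Au3+(aq) + 3 Pb(s) → 2 Au(s) + 3 Pb2+(aq), so Q = [Pb2+(aq)]^3 / [Au3+(aq)]^2 = 0.0582 and log Q = −1.235.
By the Nernst equation, E = +1.62 − (0.072/6)·(−1.235) = +1.63 V.

+1.63 V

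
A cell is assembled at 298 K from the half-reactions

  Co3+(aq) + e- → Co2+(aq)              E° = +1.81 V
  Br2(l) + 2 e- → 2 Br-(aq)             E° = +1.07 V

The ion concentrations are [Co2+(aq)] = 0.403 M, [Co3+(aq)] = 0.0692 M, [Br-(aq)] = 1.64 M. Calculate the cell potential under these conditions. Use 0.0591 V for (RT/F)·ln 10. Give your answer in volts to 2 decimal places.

The Co³⁺/Co²⁺ couple has the more positive E°, so it is the cathode; Br₂/Br⁻ is the anode.
E°cell = E°cat − E°an = +1.81 − (+1.07) = +0.74 V; n = 2.
The balanced reaction is 2 Co3+(aq) + 2 Br-(aq) → 2 Co2+(aq) + Br2(l), so Q = [Co2+(aq)]^2 / ([Co3+(aq)]^2·[Br-(aq)]^2) = 12.6 and log Q = 1.101.
By the Nernst equation, E = +0.74 − (0.0591/2)·(1.101) = +0.71 V.

+0.71 V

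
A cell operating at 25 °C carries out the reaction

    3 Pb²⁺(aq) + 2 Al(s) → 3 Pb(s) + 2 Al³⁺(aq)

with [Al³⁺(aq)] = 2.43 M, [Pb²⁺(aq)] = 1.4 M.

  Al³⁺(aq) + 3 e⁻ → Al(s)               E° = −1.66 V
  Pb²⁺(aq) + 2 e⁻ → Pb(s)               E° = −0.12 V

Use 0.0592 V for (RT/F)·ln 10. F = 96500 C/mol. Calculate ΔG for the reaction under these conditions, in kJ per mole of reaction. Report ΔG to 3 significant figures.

−890 kJ/mol

E°cell = −0.12 − (−1.66) = +1.54 V; the balanced reaction transfers n = 6 electrons.
Here Q = [Al³⁺(aq)]^2 / [Pb²⁺(aq)]^3 = 2.15 (log Q = 0.333), giving E = +1.54 − (0.0592/6)·(0.333) = +1.5367 V.
Then ΔG = −nFE = −6 × 96500 × +1.5367 J/mol = −890 kJ/mol.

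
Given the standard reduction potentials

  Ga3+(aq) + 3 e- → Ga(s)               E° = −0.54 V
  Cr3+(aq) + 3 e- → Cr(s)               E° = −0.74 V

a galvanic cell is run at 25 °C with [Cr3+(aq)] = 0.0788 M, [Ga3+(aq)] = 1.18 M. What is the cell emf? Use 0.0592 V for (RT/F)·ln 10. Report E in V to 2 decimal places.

The Ga³⁺/Ga couple has the more positive E°, so it is the cathode; Cr³⁺/Cr is the anode.
The standard potential is −0.54 − (−0.74) = +0.20 V and the balanced reaction transfers n = 3 electrons.
For the overall reaction Ga3+(aq) + Cr(s) → Ga(s) + Cr3+(aq), Q = [Cr3+(aq)] / [Ga3+(aq)] = 0.0668, giving log Q = −1.175.
E = E° − (0.0592/n)·log Q = +0.20 − (0.0592/3)(−1.175) = +0.22 V.

+0.22 V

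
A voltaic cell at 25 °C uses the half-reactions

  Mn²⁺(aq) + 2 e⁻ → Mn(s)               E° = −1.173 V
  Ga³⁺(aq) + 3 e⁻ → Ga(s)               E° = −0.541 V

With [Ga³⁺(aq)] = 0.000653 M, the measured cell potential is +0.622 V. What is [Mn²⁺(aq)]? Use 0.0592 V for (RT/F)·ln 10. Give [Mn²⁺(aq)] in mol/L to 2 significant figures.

With Ga³⁺/Ga at the cathode and Mn²⁺/Mn at the anode, E°cell = −0.541 − (−1.173) = +0.632 V (n = 6).
From the Nernst equation, log Q = n(E° − E)/0.0592 = 6·(+0.632 − (+0.622))/0.0592 = 1.014.
Balancing electrons gives 2 Ga³⁺(aq) + 3 Mn(s) → 2 Ga(s) + 3 Mn²⁺(aq); thus Q = [Mn²⁺(aq)]^3 / [Ga³⁺(aq)]^2.
Solving for the unknown gives log [Mn²⁺(aq)] = −1.785, so [Mn²⁺(aq)] ≈ 0.016 M.

0.016 M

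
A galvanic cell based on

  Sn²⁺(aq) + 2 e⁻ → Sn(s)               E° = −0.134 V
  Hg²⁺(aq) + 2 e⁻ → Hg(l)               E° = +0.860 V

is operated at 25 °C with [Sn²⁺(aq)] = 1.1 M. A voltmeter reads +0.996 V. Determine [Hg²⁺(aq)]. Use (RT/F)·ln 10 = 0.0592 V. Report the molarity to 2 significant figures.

With Hg²⁺/Hg at the cathode and Sn²⁺/Sn at the anode, E°cell = +0.860 − (−0.134) = +0.994 V (n = 2).
Rearranging E = E° − (0.0592/n)·log Q gives log Q = 2(+0.994 − (+0.996))/0.0592 = −0.068.
The balanced reaction is Hg²⁺(aq) + Sn(s) → Hg(l) + Sn²⁺(aq), so Q = [Sn²⁺(aq)] / [Hg²⁺(aq)].
Isolating [Hg²⁺(aq)] in Q = 10^{−0.068} yields log [Hg²⁺(aq)] = 0.109, i.e. 1.3 M.

1.3 M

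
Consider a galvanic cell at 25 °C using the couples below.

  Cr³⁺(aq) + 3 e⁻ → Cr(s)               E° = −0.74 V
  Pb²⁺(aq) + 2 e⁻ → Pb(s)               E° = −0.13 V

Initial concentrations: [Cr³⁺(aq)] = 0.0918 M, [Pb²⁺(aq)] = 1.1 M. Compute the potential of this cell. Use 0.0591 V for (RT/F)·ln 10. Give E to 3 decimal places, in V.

+0.632 V

Since E°(Pb²⁺/Pb) > E°(Cr³⁺/Cr), Pb²⁺/Pb serves as the cathode.
E°cell = −0.13 − (−0.74) = +0.61 V, with n = 6 electrons transferred.
The balanced reaction is 3 Pb²⁺(aq) + 2 Cr(s) → 3 Pb(s) + 2 Cr³⁺(aq), so Q = [Cr³⁺(aq)]^2 / [Pb²⁺(aq)]^3 = 0.00633 and log Q = −2.198.
E = E° − (0.0591/n)·log Q = +0.61 − (0.0591/6)(−2.198) = +0.632 V.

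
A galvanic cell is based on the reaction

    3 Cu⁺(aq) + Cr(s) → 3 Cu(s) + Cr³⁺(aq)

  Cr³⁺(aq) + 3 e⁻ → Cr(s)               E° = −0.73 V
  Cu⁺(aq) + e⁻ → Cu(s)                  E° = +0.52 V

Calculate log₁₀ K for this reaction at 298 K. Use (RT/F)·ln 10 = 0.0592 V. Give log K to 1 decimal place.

The Cu⁺/Cu couple is reduced (cathode); E°cell = +0.52 − (−0.73) = +1.25 V with n = 3.
At equilibrium E = 0, so log K = nE°cell / 0.0592 = (3)(+1.25) / 0.0592 = 63.3.

log K = 63.3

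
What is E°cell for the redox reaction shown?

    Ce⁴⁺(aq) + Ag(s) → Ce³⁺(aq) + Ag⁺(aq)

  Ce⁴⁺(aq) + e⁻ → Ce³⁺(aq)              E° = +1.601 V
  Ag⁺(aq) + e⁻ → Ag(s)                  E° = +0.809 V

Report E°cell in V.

+0.792 V

In the reaction as written, Ce⁴⁺(aq) is reduced (cathode) and Ag⁺(aq) is produced by oxidation at the anode.
E°cell = E°(cathode) − E°(anode) = +1.601 − (+0.809) = +0.792 V.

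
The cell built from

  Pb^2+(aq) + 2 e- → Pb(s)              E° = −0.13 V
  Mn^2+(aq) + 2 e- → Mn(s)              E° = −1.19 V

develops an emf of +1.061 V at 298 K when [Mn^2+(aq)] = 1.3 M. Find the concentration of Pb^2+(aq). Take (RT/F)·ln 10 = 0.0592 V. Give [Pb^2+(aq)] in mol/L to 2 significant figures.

With Pb²⁺/Pb at the cathode and Mn²⁺/Mn at the anode, E°cell = −0.13 − (−1.19) = +1.06 V (n = 2).
Since E = E° − (0.0592/n)·log Q, log Q = n(E° − E)/0.0592 = −0.034.
The balanced reaction is Pb^2+(aq) + Mn(s) → Pb(s) + Mn^2+(aq), so Q = [Mn^2+(aq)] / [Pb^2+(aq)].
Substituting the known concentrations and solving, log [Pb^2+(aq)] = 0.148 and [Pb^2+(aq)] = 1.4 M.

1.4 M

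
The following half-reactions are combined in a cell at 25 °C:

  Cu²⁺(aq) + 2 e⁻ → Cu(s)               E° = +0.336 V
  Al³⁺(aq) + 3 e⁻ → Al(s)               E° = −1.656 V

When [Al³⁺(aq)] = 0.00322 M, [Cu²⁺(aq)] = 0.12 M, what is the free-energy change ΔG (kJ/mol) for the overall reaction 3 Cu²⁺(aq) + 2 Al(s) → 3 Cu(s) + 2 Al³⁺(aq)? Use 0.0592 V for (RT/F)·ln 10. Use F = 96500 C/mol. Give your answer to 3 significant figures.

The standard cell potential is +0.336 − (−1.656) = +1.992 V, with n = 6 electrons in the balanced equation.
Here Q = [Al³⁺(aq)]^2 / [Cu²⁺(aq)]^3 = 0.006 (log Q = −2.222), giving E = +1.992 − (0.0592/6)·(−2.222) = +2.0139 V.
Then ΔG = −nFE = −6 × 96500 × +2.0139 J/mol = −1170 kJ/mol.

−1170 kJ/mol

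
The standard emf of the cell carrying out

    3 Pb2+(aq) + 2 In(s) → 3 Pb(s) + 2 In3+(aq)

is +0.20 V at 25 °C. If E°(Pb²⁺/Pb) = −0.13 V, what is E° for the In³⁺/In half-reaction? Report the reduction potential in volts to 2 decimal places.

In the reaction as written the Pb²⁺/Pb couple is reduced (cathode) and In³⁺/In is oxidized (anode), so E°cell = E°(Pb²⁺/Pb) − E°(In³⁺/In).
E°(In³⁺/In) = E°(cathode) − E°cell = −0.13 − (+0.20) = −0.33 V.

−0.33 V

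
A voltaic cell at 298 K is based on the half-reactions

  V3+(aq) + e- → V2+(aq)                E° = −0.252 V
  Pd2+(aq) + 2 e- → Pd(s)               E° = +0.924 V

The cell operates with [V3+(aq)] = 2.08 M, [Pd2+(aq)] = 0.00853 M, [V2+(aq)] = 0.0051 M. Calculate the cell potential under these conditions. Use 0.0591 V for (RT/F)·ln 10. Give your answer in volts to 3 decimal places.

+0.961 V

Pd²⁺/Pd is reduced (cathode, E° = +0.924 V) and V³⁺/V²⁺ is oxidized (anode).
E°cell = +0.924 − (−0.252) = +1.176 V, with n = 2 electrons transferred.
The balanced reaction is Pd2+(aq) + 2 V2+(aq) → Pd(s) + 2 V3+(aq), so Q = [V3+(aq)]^2 / ([Pd2+(aq)]·[V2+(aq)]^2) = 1.95×10^7 and log Q = 7.290.
Applying E = E° − (RT ln10/nF)·log Q gives +1.176 − (0.0591/2)(7.290) = +0.961 V.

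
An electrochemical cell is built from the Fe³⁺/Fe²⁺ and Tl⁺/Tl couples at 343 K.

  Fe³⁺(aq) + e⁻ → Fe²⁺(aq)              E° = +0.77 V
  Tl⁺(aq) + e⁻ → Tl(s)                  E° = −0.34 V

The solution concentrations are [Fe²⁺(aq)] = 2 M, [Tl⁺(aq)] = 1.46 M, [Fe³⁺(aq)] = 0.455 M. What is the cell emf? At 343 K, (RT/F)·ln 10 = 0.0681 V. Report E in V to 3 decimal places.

Since E°(Fe³⁺/Fe²⁺) > E°(Tl⁺/Tl), Fe³⁺/Fe²⁺ serves as the cathode.
E°cell = E°cat − E°an = +0.77 − (−0.34) = +1.11 V; n = 1.
The balanced reaction is Fe³⁺(aq) + Tl(s) → Fe²⁺(aq) + Tl⁺(aq), so Q = ([Fe²⁺(aq)]·[Tl⁺(aq)]) / [Fe³⁺(aq)] = 6.42 and log Q = 0.807.
Applying E = E° − (RT ln10/nF)·log Q gives +1.11 − (0.0681/1)(0.807) = +1.055 V.

+1.055 V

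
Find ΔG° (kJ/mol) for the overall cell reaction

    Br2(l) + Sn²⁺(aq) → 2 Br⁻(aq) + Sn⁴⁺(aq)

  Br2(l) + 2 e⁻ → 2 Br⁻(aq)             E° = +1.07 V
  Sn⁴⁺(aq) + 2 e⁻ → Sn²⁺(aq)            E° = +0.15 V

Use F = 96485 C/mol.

−178 kJ/mol

In the reaction as written Br2(l) is reduced, so the Br₂/Br⁻ couple is the cathode and Sn⁴⁺/Sn²⁺ is the anode.
E°cell = +1.07 − (+0.15) = +0.92 V; balancing electrons gives n = 2.
ΔG° = −nFE°cell = −(2)(96485)(+0.92) J/mol = −178 kJ/mol.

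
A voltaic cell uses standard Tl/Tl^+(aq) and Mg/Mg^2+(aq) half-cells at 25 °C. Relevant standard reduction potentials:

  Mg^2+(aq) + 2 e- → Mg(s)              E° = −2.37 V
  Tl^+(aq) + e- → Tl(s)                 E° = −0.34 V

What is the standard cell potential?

Of the two couples in this cell, the one with the more positive reduction potential is reduced at the cathode: here that is Tl⁺/Tl (−0.34 V); Mg²⁺/Mg (−2.37 V) is the anode.
E°cell = E°(cathode) − E°(anode) = −0.34 − (−2.37) = +2.03 V.

+2.03 V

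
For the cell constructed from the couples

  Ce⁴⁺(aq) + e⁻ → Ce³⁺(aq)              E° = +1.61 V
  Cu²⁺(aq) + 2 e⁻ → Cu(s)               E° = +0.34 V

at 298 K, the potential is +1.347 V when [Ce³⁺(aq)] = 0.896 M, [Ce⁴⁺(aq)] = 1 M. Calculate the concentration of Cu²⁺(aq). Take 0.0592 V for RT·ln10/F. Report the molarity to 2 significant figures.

The Ce⁴⁺/Ce³⁺ couple has the larger reduction potential, so it is the cathode: E°cell = +1.61 − (+0.34) = +1.27 V and n = 2.
Since E = E° − (0.0592/n)·log Q, log Q = n(E° − E)/0.0592 = −2.601.
The balanced reaction is 2 Ce⁴⁺(aq) + Cu(s) → 2 Ce³⁺(aq) + Cu²⁺(aq), so Q = ([Ce³⁺(aq)]^2·[Cu²⁺(aq)]) / [Ce⁴⁺(aq)]^2.
Solving for the unknown gives log [Cu²⁺(aq)] = −2.506, so [Cu²⁺(aq)] ≈ 0.0031 M.

0.0031 M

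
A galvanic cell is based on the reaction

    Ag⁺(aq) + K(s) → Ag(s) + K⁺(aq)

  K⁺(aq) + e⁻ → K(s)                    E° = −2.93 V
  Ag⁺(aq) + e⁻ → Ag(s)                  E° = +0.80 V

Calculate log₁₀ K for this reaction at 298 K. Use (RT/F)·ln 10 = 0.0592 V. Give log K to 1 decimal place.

log K = 63.0

The Ag⁺/Ag couple is reduced (cathode); E°cell = +0.80 − (−2.93) = +3.73 V with n = 1.
At equilibrium E = 0, so log K = nE°cell / 0.0592 = (1)(+3.73) / 0.0592 = 63.0.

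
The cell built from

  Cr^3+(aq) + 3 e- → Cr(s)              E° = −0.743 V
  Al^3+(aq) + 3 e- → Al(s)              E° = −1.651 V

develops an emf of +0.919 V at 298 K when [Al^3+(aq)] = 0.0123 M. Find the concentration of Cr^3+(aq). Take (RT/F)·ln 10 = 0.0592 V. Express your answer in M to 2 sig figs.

0.044 M

The Cr³⁺/Cr couple has the larger reduction potential, so it is the cathode: E°cell = −0.743 − (−1.651) = +0.908 V and n = 3.
From the Nernst equation, log Q = n(E° − E)/0.0592 = 3·(+0.908 − (+0.919))/0.0592 = −0.557.
Balancing electrons gives Cr^3+(aq) + Al(s) → Cr(s) + Al^3+(aq); thus Q = [Al^3+(aq)] / [Cr^3+(aq)].
Substituting the known concentrations and solving, log [Cr^3+(aq)] = −1.353 and [Cr^3+(aq)] = 0.044 M.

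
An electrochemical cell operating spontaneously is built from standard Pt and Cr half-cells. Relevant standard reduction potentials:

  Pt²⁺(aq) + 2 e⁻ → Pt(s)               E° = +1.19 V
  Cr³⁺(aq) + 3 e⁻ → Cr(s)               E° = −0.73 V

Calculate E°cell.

+1.92 V

Of the two couples in this cell, the one with the more positive reduction potential is reduced at the cathode: here that is Pt²⁺/Pt (+1.19 V); Cr³⁺/Cr (−0.73 V) is the anode.
E°cell = E°(cathode) − E°(anode) = +1.19 − (−0.73) = +1.92 V.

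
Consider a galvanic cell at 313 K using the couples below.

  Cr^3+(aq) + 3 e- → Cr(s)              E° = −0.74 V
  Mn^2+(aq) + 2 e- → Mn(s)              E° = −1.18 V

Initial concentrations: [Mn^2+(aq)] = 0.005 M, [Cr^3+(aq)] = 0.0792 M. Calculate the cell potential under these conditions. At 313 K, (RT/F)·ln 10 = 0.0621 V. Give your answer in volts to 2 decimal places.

Since E°(Cr³⁺/Cr) > E°(Mn²⁺/Mn), Cr³⁺/Cr serves as the cathode.
E°cell = −0.74 − (−1.18) = +0.44 V, with n = 6 electrons transferred.
Balancing gives 2 Cr^3+(aq) + 3 Mn(s) → 2 Cr(s) + 3 Mn^2+(aq); hence Q = [Mn^2+(aq)]^3 / [Cr^3+(aq)]^2 = 1.99×10^−5 (log Q = −4.701).
Applying E = E° − (RT ln10/nF)·log Q gives +0.44 − (0.0621/6)(−4.701) = +0.49 V.

+0.49 V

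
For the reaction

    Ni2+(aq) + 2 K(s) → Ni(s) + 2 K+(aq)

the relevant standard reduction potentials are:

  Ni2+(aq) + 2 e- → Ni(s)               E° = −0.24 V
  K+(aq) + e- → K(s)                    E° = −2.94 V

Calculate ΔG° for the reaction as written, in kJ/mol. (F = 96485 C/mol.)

In the reaction as written Ni2+(aq) is reduced, so the Ni²⁺/Ni couple is the cathode and K⁺/K is the anode.
E°cell = −0.24 − (−2.94) = +2.70 V; balancing electrons gives n = 2.
ΔG° = −nFE°cell = −(2)(96485)(+2.70) J/mol = −521 kJ/mol.

−521 kJ/mol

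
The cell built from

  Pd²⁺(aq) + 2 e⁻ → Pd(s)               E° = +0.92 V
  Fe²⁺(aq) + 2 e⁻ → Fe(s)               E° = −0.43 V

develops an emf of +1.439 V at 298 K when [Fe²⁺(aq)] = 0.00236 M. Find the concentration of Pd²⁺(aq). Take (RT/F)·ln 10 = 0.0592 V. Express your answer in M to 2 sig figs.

2.4 M

With Pd²⁺/Pd at the cathode and Fe²⁺/Fe at the anode, E°cell = +0.92 − (−0.43) = +1.35 V (n = 2).
From the Nernst equation, log Q = n(E° − E)/0.0592 = 2·(+1.35 − (+1.439))/0.0592 = −3.007.
For Pd²⁺(aq) + Fe(s) → Pd(s) + Fe²⁺(aq), the reaction quotient is Q = [Fe²⁺(aq)] / [Pd²⁺(aq)].
Substituting the known concentrations and solving, log [Pd²⁺(aq)] = 0.380 and [Pd²⁺(aq)] = 2.4 M.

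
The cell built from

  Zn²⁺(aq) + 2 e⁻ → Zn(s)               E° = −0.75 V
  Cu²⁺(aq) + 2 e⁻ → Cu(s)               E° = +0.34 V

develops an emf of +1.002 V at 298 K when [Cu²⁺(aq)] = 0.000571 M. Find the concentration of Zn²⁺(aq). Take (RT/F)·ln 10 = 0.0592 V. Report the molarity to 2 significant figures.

The Cu²⁺/Cu couple has the larger reduction potential, so it is the cathode: E°cell = +0.34 − (−0.75) = +1.09 V and n = 2.
From the Nernst equation, log Q = n(E° − E)/0.0592 = 2·(+1.09 − (+1.002))/0.0592 = 2.973.
For Cu²⁺(aq) + Zn(s) → Cu(s) + Zn²⁺(aq), the reaction quotient is Q = [Zn²⁺(aq)] / [Cu²⁺(aq)].
Solving for the unknown gives log [Zn²⁺(aq)] = −0.270, so [Zn²⁺(aq)] ≈ 0.54 M.

0.54 M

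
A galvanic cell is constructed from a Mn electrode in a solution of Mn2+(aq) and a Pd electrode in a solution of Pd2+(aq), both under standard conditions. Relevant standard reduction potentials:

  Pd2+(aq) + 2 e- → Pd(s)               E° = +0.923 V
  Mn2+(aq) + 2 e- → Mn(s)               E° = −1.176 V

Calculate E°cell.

+2.099 V

The Pd²⁺/Pd couple has the higher E°, so Pd ion is reduced (cathode) and Mn is oxidized (anode).
E°cell = E°(cathode) − E°(anode) = +0.923 − (−1.176) = +2.099 V.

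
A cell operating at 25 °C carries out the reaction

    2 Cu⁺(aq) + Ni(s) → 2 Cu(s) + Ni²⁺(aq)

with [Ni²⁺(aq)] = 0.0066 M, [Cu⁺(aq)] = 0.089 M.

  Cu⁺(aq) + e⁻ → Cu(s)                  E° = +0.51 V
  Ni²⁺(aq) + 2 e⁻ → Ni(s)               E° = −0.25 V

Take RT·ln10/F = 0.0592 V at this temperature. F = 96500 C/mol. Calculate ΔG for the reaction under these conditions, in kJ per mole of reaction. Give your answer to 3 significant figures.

With Cu⁺/Cu reduced at the cathode, E°cell = +0.51 − (−0.25) = +0.76 V and n = 2.
The reaction quotient is [Ni²⁺(aq)] / [Cu⁺(aq)]^2 = 0.833; by Nernst, E = +0.76 − (0.0592/2)(−0.079) = +0.7623 V.
ΔG = −nFE = −(2)(96500)(+0.7623) J/mol = −147 kJ/mol.

−147 kJ/mol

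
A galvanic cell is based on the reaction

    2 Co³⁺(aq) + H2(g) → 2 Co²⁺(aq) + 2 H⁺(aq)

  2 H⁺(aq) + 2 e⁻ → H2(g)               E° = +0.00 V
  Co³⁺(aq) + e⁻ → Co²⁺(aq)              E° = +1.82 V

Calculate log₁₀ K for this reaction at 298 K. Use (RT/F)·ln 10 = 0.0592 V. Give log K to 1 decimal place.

log K = 61.5

The Co³⁺/Co²⁺ couple is reduced (cathode); E°cell = +1.82 − (+0.00) = +1.82 V with n = 2.
At equilibrium E = 0, so log K = nE°cell / 0.0592 = (2)(+1.82) / 0.0592 = 61.5.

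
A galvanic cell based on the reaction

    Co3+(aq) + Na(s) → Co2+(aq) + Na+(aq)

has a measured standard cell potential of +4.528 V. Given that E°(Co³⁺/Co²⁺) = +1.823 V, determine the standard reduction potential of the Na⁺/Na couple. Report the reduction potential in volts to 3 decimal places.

−2.705 V

In the reaction as written the Co³⁺/Co²⁺ couple is reduced (cathode) and Na⁺/Na is oxidized (anode), so E°cell = E°(Co³⁺/Co²⁺) − E°(Na⁺/Na).
E°(Na⁺/Na) = E°(cathode) − E°cell = +1.823 − (+4.528) = −2.705 V.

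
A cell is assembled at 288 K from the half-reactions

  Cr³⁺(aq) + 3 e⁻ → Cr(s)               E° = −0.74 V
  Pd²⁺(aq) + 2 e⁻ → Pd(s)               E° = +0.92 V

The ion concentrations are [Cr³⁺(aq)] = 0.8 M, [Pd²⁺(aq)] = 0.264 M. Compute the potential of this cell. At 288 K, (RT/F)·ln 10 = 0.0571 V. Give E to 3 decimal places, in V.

+1.645 V

The Pd²⁺/Pd couple has the more positive E°, so it is the cathode; Cr³⁺/Cr is the anode.
The standard potential is +0.92 − (−0.74) = +1.66 V and the balanced reaction transfers n = 6 electrons.
For the overall reaction 3 Pd²⁺(aq) + 2 Cr(s) → 3 Pd(s) + 2 Cr³⁺(aq), Q = [Cr³⁺(aq)]^2 / [Pd²⁺(aq)]^3 = 34.8, giving log Q = 1.541.
Applying E = E° − (RT ln10/nF)·log Q gives +1.66 − (0.0571/6)(1.541) = +1.645 V.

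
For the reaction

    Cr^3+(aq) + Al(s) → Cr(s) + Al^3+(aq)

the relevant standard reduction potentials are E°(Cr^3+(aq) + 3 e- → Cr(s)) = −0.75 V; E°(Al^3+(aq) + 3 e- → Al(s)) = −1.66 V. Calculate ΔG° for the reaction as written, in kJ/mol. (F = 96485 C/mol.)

In the reaction as written Cr^3+(aq) is reduced, so the Cr³⁺/Cr couple is the cathode and Al³⁺/Al is the anode.
E°cell = −0.75 − (−1.66) = +0.91 V; balancing electrons gives n = 3.
ΔG° = −nFE°cell = −(3)(96485)(+0.91) J/mol = −263 kJ/mol.

−263 kJ/mol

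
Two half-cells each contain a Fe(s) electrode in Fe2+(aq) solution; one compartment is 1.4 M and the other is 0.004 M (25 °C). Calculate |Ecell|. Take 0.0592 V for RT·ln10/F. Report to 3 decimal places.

0.075 V

For a concentration cell E°cell = 0, since both electrodes use the same couple.
The compartment with the higher Fe2+(aq) concentration (1.4 M) acts as the cathode; ions are reduced there and produced at the dilute (0.004 M) anode.
With n = 2, Ecell = −(0.0592/2)·log([dilute]/[conc]) = −(0.0592/2)·log(0.004/1.4) = +0.075 V.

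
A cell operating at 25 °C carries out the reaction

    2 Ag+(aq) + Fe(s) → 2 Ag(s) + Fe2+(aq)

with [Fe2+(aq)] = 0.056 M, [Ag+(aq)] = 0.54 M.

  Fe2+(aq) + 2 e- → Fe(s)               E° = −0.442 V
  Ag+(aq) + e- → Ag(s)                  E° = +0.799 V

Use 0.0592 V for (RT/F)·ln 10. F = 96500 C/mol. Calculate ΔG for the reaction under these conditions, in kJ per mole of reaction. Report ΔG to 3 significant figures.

E°cell = +0.799 − (−0.442) = +1.241 V; the balanced reaction transfers n = 2 electrons.
The reaction quotient is [Fe2+(aq)] / [Ag+(aq)]^2 = 0.192; by Nernst, E = +1.241 − (0.0592/2)(−0.717) = +1.2622 V.
Then ΔG = −nFE = −2 × 96500 × +1.2622 J/mol = −244 kJ/mol.

−244 kJ/mol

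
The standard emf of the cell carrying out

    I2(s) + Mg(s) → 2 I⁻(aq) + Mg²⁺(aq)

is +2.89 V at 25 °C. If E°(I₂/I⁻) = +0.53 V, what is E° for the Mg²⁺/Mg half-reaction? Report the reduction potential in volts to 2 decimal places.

−2.36 V

In the reaction as written the I₂/I⁻ couple is reduced (cathode) and Mg²⁺/Mg is oxidized (anode), so E°cell = E°(I₂/I⁻) − E°(Mg²⁺/Mg).
E°(Mg²⁺/Mg) = E°(cathode) − E°cell = +0.53 − (+2.89) = −2.36 V.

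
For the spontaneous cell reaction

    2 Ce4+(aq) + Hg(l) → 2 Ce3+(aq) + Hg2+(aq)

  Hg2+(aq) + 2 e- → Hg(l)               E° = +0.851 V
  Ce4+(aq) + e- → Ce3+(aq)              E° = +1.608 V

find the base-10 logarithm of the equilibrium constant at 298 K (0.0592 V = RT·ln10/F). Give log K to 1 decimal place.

The Ce⁴⁺/Ce³⁺ couple is reduced (cathode); E°cell = +1.608 − (+0.851) = +0.757 V with n = 2.
At equilibrium E = 0, so log K = nE°cell / 0.0592 = (2)(+0.757) / 0.0592 = 25.6.

log K = 25.6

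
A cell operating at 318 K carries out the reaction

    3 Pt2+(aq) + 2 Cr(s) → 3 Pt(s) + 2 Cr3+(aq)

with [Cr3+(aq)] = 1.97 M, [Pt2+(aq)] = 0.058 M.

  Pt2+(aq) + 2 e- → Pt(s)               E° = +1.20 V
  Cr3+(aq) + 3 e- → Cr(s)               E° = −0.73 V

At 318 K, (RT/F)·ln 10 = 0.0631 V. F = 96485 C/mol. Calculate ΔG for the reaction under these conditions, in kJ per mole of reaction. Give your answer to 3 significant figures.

The standard cell potential is +1.20 − (−0.73) = +1.93 V, with n = 6 electrons in the balanced equation.
Q = [Cr3+(aq)]^2 / [Pt2+(aq)]^3 = 1.99×10^4, so log Q = 4.299 and E = +1.93 − (0.0631/6)(4.299) = +1.8848 V.
Then ΔG = −nFE = −6 × 96485 × +1.8848 J/mol = −1090 kJ/mol.

−1090 kJ/mol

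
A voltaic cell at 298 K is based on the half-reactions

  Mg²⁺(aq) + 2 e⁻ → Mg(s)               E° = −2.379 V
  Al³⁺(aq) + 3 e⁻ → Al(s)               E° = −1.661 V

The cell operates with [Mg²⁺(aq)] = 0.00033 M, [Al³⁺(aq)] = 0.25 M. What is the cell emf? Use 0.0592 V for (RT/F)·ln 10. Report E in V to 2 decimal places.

The Al³⁺/Al couple has the more positive E°, so it is the cathode; Mg²⁺/Mg is the anode.
The standard potential is −1.661 − (−2.379) = +0.718 V and the balanced reaction transfers n = 6 electrons.
For the overall reaction 2 Al³⁺(aq) + 3 Mg(s) → 2 Al(s) + 3 Mg²⁺(aq), Q = [Mg²⁺(aq)]^3 / [Al³⁺(aq)]^2 = 5.75×10^−10, giving log Q = −9.240.
Applying E = E° − (RT ln10/nF)·log Q gives +0.718 − (0.0592/6)(−9.240) = +0.81 V.

+0.81 V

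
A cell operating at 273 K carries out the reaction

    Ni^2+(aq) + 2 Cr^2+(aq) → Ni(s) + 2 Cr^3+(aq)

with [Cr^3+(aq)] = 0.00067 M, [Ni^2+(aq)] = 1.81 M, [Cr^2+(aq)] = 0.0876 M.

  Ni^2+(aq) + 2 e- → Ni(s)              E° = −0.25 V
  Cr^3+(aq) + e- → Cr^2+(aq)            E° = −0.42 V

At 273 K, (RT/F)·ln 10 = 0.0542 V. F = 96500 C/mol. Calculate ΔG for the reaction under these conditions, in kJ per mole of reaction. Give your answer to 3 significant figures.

−56.3 kJ/mol

With Ni²⁺/Ni reduced at the cathode, E°cell = −0.25 − (−0.42) = +0.17 V and n = 2.
Q = [Cr^3+(aq)]^2 / ([Ni^2+(aq)]·[Cr^2+(aq)]^2) = 3.23×10^−5, so log Q = −4.491 and E = +0.17 − (0.0542/2)(−4.491) = +0.2917 V.
Then ΔG = −nFE = −2 × 96500 × +0.2917 J/mol = −56.3 kJ/mol.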